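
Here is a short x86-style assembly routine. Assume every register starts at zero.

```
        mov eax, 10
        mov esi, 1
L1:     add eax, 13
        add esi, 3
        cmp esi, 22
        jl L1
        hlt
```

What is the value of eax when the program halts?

101

eax=10
esi=1
eax=10+13=23
esi=1+3=4
cmp esi, 22  (cmp 4,22)
jl L1: taken
eax=23+13=36
esi=4+3=7
cmp esi, 22  (cmp 7,22)
jl L1: taken
eax=36+13=49
esi=7+3=10
cmp esi, 22  (cmp 10,22)
jl L1: taken
eax=49+13=62
esi=10+3=13
cmp esi, 22  (cmp 13,22)
jl L1: taken
eax=62+13=75
esi=13+3=16
cmp esi, 22  (cmp 16,22)
jl L1: taken
eax=75+13=88
esi=16+3=19
cmp esi, 22  (cmp 19,22)
jl L1: taken
eax=88+13=101
esi=19+3=22
cmp esi, 22  (cmp 22,22)
jl L1: not taken
halt.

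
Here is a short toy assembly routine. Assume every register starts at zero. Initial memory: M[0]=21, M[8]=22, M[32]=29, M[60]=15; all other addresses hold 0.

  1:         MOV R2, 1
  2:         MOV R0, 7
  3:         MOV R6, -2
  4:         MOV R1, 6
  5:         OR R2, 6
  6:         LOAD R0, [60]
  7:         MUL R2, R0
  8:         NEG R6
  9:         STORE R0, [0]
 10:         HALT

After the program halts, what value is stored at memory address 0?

15

R2=1
R0=7
R6=-2
R1=6
R2=1|6=7
R0=M[60]=15
R2=7*15=105
R6=-(-2)=2
STORE R0, [0] → M[0]=15
halt.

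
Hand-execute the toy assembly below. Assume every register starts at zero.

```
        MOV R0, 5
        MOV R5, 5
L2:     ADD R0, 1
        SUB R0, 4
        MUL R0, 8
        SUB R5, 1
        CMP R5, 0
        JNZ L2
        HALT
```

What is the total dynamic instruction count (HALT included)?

MOV R0, 5 → R0=5
MOV R5, 5 → R5=5
ADD R0, 1 → R0=5+1=6
SUB R0, 4 → R0=6-4=2
MUL R0, 8 → R0=2*8=16
SUB R5, 1 → R5=5-1=4
CMP R5, 0  (cmp 4,0)
JNZ L2: taken
ADD R0, 1 → R0=16+1=17
SUB R0, 4 → R0=17-4=13
MUL R0, 8 → R0=13*8=104
SUB R5, 1 → R5=4-1=3
CMP R5, 0  (cmp 3,0)
JNZ L2: taken
ADD R0, 1 → R0=104+1=105
SUB R0, 4 → R0=105-4=101
MUL R0, 8 → R0=101*8=808
SUB R5, 1 → R5=3-1=2
CMP R5, 0  (cmp 2,0)
JNZ L2: taken
ADD R0, 1 → R0=808+1=809
SUB R0, 4 → R0=809-4=805
MUL R0, 8 → R0=805*8=6440
SUB R5, 1 → R5=2-1=1
CMP R5, 0  (cmp 1,0)
JNZ L2: taken
ADD R0, 1 → R0=6440+1=6441
SUB R0, 4 → R0=6441-4=6437
MUL R0, 8 → R0=6437*8=51496
SUB R5, 1 → R5=1-1=0
CMP R5, 0  (cmp 0,0)
JNZ L2: not taken
halt.
Total executed instructions: 33.

33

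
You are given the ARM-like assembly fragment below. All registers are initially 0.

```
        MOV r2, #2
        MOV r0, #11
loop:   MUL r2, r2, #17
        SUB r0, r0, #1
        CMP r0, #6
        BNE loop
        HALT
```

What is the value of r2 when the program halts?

r2=2
r0=11
r2=2*17=34
r0=11-1=10
CMP r0, #6  (cmp 10,6)
BNE loop: taken
r2=34*17=578
r0=10-1=9
CMP r0, #6  (cmp 9,6)
BNE loop: taken
r2=578*17=9826
r0=9-1=8
CMP r0, #6  (cmp 8,6)
BNE loop: taken
r2=9826*17=167042
r0=8-1=7
CMP r0, #6  (cmp 7,6)
BNE loop: taken
r2=167042*17=2839714
r0=7-1=6
CMP r0, #6  (cmp 6,6)
BNE loop: not taken
halt.

2839714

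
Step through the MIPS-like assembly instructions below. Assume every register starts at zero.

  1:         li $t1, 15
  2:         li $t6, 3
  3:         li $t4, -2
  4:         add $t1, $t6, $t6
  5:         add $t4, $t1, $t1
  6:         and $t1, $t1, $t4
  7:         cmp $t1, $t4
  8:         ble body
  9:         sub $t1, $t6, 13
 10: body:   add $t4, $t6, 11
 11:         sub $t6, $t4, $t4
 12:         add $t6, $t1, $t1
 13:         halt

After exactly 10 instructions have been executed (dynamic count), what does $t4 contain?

14

$t1=15
$t6=3
$t4=-2
$t1=3+3=6
$t4=6+6=12
$t1=6&12=4
cmp $t1, $t4  (cmp 4,12)
ble body: taken
$t4=3+11=14
$t6=14-14=0
After step 10: $t4 = 14.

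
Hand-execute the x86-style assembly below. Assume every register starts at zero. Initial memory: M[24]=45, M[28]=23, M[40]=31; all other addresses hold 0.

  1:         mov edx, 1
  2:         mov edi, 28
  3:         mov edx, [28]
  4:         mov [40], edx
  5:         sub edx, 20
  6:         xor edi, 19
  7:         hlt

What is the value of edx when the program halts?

3

mov edx, 1 → edx=1
mov edi, 28 → edi=28
mov edx, [28] → edx=M[28]=23
mov [40], edx → M[40]=23
sub edx, 20 → edx=23-20=3
xor edi, 19 → edi=28^19=15
halt.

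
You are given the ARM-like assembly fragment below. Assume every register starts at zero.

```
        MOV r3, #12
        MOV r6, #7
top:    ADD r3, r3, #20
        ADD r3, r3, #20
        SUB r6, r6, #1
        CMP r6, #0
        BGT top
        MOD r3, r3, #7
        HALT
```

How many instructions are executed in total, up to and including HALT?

r3=12
r6=7
r3=12+20=32
r3=32+20=52
r6=7-1=6
CMP r6, #0  (cmp 6,0)
BGT top: taken
r3=52+20=72
r3=72+20=92
r6=6-1=5
CMP r6, #0  (cmp 5,0)
BGT top: taken
r3=92+20=112
r3=112+20=132
r6=5-1=4
CMP r6, #0  (cmp 4,0)
BGT top: taken
r3=132+20=152
r3=152+20=172
r6=4-1=3
CMP r6, #0  (cmp 3,0)
BGT top: taken
r3=172+20=192
r3=192+20=212
r6=3-1=2
CMP r6, #0  (cmp 2,0)
BGT top: taken
r3=212+20=232
r3=232+20=252
r6=2-1=1
CMP r6, #0  (cmp 1,0)
BGT top: taken
r3=252+20=272
r3=272+20=292
r6=1-1=0
CMP r6, #0  (cmp 0,0)
BGT top: not taken
r3=292%7=5
halt.
Total executed instructions: 39.

39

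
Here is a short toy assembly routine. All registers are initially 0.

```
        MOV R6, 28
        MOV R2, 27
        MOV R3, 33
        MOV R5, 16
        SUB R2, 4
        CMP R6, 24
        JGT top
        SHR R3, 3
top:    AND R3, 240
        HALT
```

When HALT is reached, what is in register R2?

23

MOV R6, 28 → R6=28
MOV R2, 27 → R2=27
MOV R3, 33 → R3=33
MOV R5, 16 → R5=16
SUB R2, 4 → R2=27-4=23
CMP R6, 24  (cmp 28,24)
JGT top: taken
AND R3, 240 → R3=33&240=32
halt.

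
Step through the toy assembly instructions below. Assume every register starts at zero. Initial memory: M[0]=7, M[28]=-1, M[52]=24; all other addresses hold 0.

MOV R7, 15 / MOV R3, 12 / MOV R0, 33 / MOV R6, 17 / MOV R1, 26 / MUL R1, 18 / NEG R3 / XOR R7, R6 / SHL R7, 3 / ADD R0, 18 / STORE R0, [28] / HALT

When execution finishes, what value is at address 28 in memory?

51

after MOV R7, 15: R7=15
after MOV R3, 12: R3=12
after MOV R0, 33: R0=33
after MOV R6, 17: R6=17
after MOV R1, 26: R1=26
after MUL R1, 18: R1=26*18=468
after NEG R3: R3=-(12)=-12
after XOR R7, R6: R7=15^17=30
after SHL R7, 3: R7=30<<3=240
after ADD R0, 18: R0=33+18=51
STORE R0, [28] → M[28]=51
halt.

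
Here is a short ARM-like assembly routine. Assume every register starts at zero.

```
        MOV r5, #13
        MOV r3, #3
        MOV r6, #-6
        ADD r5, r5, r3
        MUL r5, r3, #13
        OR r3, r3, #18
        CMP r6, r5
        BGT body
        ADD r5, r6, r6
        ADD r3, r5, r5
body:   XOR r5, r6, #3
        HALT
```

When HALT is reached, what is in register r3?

-24

r5=13
r3=3
r6=-6
r5=13+3=16
r5=3*13=39
r3=3|18=19
CMP r6, r5  (cmp -6,39)
BGT body: not taken
r5=(-6)+(-6)=-12
r3=(-12)+(-12)=-24
r5=(-6)^3=-7
halt.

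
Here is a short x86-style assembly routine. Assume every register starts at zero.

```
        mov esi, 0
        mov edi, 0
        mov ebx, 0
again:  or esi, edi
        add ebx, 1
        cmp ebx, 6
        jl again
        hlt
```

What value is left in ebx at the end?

esi=0
edi=0
ebx=0
esi=0|0=0
ebx=0+1=1
cmp ebx, 6  (cmp 1,6)
jl again: taken
esi=0|0=0
ebx=1+1=2
cmp ebx, 6  (cmp 2,6)
jl again: taken
esi=0|0=0
ebx=2+1=3
cmp ebx, 6  (cmp 3,6)
jl again: taken
esi=0|0=0
ebx=3+1=4
cmp ebx, 6  (cmp 4,6)
jl again: taken
esi=0|0=0
ebx=4+1=5
cmp ebx, 6  (cmp 5,6)
jl again: taken
esi=0|0=0
ebx=5+1=6
cmp ebx, 6  (cmp 6,6)
jl again: not taken
halt.

6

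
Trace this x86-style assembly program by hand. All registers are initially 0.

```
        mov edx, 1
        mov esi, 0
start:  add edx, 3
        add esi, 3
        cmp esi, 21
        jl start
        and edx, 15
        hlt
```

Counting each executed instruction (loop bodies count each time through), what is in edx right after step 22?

16

after mov edx, 1: edx=1
after mov esi, 0: esi=0
after add edx, 3: edx=1+3=4
after add esi, 3: esi=0+3=3
cmp esi, 21  (cmp 3,21)
jl start: taken
after add edx, 3: edx=4+3=7
after add esi, 3: esi=3+3=6
cmp esi, 21  (cmp 6,21)
jl start: taken
after add edx, 3: edx=7+3=10
after add esi, 3: esi=6+3=9
cmp esi, 21  (cmp 9,21)
jl start: taken
after add edx, 3: edx=10+3=13
after add esi, 3: esi=9+3=12
cmp esi, 21  (cmp 12,21)
jl start: taken
after add edx, 3: edx=13+3=16
after add esi, 3: esi=12+3=15
cmp esi, 21  (cmp 15,21)
jl start: taken
After step 22: edx = 16.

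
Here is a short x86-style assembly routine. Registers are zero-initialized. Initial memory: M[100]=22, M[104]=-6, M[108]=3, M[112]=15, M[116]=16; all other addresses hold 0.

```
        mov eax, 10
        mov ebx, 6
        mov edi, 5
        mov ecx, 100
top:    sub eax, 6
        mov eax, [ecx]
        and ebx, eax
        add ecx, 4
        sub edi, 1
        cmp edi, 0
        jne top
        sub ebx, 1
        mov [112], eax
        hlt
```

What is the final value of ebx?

-1

eax=10
ebx=6
edi=5
ecx=100
eax=10-6=4
eax=M[100]=22
ebx=6&22=6
ecx=100+4=104
edi=5-1=4
cmp edi, 0  (cmp 4,0)
jne top: taken
eax=22-6=16
eax=M[104]=-6
ebx=6&(-6)=2
ecx=104+4=108
edi=4-1=3
cmp edi, 0  (cmp 3,0)
jne top: taken
eax=(-6)-6=-12
eax=M[108]=3
ebx=2&3=2
ecx=108+4=112
edi=3-1=2
cmp edi, 0  (cmp 2,0)
jne top: taken
eax=3-6=-3
eax=M[112]=15
ebx=2&15=2
ecx=112+4=116
edi=2-1=1
cmp edi, 0  (cmp 1,0)
jne top: taken
eax=15-6=9
eax=M[116]=16
ebx=2&16=0
ecx=116+4=120
edi=1-1=0
cmp edi, 0  (cmp 0,0)
jne top: not taken
ebx=0-1=-1
mov [112], eax → M[112]=16
halt.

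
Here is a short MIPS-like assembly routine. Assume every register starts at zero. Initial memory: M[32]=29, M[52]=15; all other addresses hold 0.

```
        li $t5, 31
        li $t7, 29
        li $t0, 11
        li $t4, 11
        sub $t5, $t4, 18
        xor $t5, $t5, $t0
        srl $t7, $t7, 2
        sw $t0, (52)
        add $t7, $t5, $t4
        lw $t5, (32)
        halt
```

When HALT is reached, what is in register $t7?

$t5=31
$t7=29
$t0=11
$t4=11
$t5=11-18=-7
$t5=(-7)^11=-14
$t7=29>>2=7
sw $t0, (52) → M[52]=11
$t7=(-14)+11=-3
$t5=M[32]=29
halt.

-3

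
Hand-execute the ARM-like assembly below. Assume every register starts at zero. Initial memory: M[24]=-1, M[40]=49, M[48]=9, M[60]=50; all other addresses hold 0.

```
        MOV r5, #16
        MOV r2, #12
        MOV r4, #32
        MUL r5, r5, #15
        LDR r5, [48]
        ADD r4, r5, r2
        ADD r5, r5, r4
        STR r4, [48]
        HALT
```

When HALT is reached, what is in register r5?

30

r5=16
r2=12
r4=32
r5=16*15=240
r5=M[48]=9
r4=9+12=21
r5=9+21=30
STR r4, [48] → M[48]=21
halt.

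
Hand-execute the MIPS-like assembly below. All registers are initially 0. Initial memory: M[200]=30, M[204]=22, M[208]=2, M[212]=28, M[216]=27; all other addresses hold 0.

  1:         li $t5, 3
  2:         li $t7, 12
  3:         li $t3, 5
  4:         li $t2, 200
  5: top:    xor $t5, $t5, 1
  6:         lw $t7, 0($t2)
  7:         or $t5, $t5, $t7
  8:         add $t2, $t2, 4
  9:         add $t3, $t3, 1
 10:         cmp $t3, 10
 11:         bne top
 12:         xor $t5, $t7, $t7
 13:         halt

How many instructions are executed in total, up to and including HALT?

41

li $t5, 3 → $t5=3
li $t7, 12 → $t7=12
li $t3, 5 → $t3=5
li $t2, 200 → $t2=200
xor $t5, $t5, 1 → $t5=3^1=2
lw $t7, 0($t2) → $t7=M[200]=30
or $t5, $t5, $t7 → $t5=2|30=30
add $t2, $t2, 4 → $t2=200+4=204
add $t3, $t3, 1 → $t3=5+1=6
cmp $t3, 10  (cmp 6,10)
bne top: taken
xor $t5, $t5, 1 → $t5=30^1=31
lw $t7, 0($t2) → $t7=M[204]=22
or $t5, $t5, $t7 → $t5=31|22=31
add $t2, $t2, 4 → $t2=204+4=208
add $t3, $t3, 1 → $t3=6+1=7
cmp $t3, 10  (cmp 7,10)
bne top: taken
xor $t5, $t5, 1 → $t5=31^1=30
lw $t7, 0($t2) → $t7=M[208]=2
or $t5, $t5, $t7 → $t5=30|2=30
add $t2, $t2, 4 → $t2=208+4=212
add $t3, $t3, 1 → $t3=7+1=8
cmp $t3, 10  (cmp 8,10)
bne top: taken
xor $t5, $t5, 1 → $t5=30^1=31
lw $t7, 0($t2) → $t7=M[212]=28
or $t5, $t5, $t7 → $t5=31|28=31
add $t2, $t2, 4 → $t2=212+4=216
add $t3, $t3, 1 → $t3=8+1=9
cmp $t3, 10  (cmp 9,10)
bne top: taken
xor $t5, $t5, 1 → $t5=31^1=30
lw $t7, 0($t2) → $t7=M[216]=27
or $t5, $t5, $t7 → $t5=30|27=31
add $t2, $t2, 4 → $t2=216+4=220
add $t3, $t3, 1 → $t3=9+1=10
cmp $t3, 10  (cmp 10,10)
bne top: not taken
xor $t5, $t7, $t7 → $t5=27^27=0
halt.
Total executed instructions: 41.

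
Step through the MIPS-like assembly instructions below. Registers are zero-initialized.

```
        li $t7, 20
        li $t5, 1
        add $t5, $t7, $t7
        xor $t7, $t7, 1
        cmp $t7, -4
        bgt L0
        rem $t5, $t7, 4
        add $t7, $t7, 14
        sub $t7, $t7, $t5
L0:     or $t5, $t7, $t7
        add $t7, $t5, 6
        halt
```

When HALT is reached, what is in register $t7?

li $t7, 20 → $t7=20
li $t5, 1 → $t5=1
add $t5, $t7, $t7 → $t5=20+20=40
xor $t7, $t7, 1 → $t7=20^1=21
cmp $t7, -4  (cmp 21,-4)
bgt L0: taken
or $t5, $t7, $t7 → $t5=21|21=21
add $t7, $t5, 6 → $t7=21+6=27
halt.

27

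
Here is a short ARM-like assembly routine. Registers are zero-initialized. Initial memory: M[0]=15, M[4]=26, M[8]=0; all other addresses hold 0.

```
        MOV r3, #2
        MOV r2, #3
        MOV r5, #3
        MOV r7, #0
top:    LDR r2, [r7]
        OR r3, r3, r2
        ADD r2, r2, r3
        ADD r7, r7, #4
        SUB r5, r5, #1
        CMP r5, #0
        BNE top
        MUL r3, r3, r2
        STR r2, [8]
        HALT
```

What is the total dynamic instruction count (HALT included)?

28

r3=2
r2=3
r5=3
r7=0
r2=M[0]=15
r3=2|15=15
r2=15+15=30
r7=0+4=4
r5=3-1=2
CMP r5, #0  (cmp 2,0)
BNE top: taken
r2=M[4]=26
r3=15|26=31
r2=26+31=57
r7=4+4=8
r5=2-1=1
CMP r5, #0  (cmp 1,0)
BNE top: taken
r2=M[8]=0
r3=31|0=31
r2=0+31=31
r7=8+4=12
r5=1-1=0
CMP r5, #0  (cmp 0,0)
BNE top: not taken
r3=31*31=961
STR r2, [8] → M[8]=31
halt.
Total executed instructions: 28.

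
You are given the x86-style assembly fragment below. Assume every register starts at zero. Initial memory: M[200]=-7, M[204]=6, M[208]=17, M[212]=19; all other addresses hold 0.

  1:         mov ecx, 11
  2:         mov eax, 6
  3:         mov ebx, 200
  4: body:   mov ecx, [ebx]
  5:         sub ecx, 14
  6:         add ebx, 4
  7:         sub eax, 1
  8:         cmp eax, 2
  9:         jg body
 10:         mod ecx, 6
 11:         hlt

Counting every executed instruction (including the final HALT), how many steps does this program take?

after mov ecx, 11: ecx=11
after mov eax, 6: eax=6
after mov ebx, 200: ebx=200
after mov ecx, [ebx]: ecx=M[200]=-7
after sub ecx, 14: ecx=(-7)-14=-21
after add ebx, 4: ebx=200+4=204
after sub eax, 1: eax=6-1=5
cmp eax, 2  (cmp 5,2)
jg body: taken
after mov ecx, [ebx]: ecx=M[204]=6
after sub ecx, 14: ecx=6-14=-8
after add ebx, 4: ebx=204+4=208
after sub eax, 1: eax=5-1=4
cmp eax, 2  (cmp 4,2)
jg body: taken
after mov ecx, [ebx]: ecx=M[208]=17
after sub ecx, 14: ecx=17-14=3
after add ebx, 4: ebx=208+4=212
after sub eax, 1: eax=4-1=3
cmp eax, 2  (cmp 3,2)
jg body: taken
after mov ecx, [ebx]: ecx=M[212]=19
after sub ecx, 14: ecx=19-14=5
after add ebx, 4: ebx=212+4=216
after sub eax, 1: eax=3-1=2
cmp eax, 2  (cmp 2,2)
jg body: not taken
after mod ecx, 6: ecx=5%6=5
halt.
Total executed instructions: 29.

29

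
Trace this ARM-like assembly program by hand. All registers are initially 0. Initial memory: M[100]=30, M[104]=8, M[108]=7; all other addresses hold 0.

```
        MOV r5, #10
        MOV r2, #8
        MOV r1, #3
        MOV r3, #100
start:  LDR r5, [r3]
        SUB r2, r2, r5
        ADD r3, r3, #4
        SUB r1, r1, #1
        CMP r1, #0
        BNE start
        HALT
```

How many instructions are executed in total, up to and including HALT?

r5=10
r2=8
r1=3
r3=100
r5=M[100]=30
r2=8-30=-22
r3=100+4=104
r1=3-1=2
CMP r1, #0  (cmp 2,0)
BNE start: taken
r5=M[104]=8
r2=(-22)-8=-30
r3=104+4=108
r1=2-1=1
CMP r1, #0  (cmp 1,0)
BNE start: taken
r5=M[108]=7
r2=(-30)-7=-37
r3=108+4=112
r1=1-1=0
CMP r1, #0  (cmp 0,0)
BNE start: not taken
halt.
Total executed instructions: 23.

23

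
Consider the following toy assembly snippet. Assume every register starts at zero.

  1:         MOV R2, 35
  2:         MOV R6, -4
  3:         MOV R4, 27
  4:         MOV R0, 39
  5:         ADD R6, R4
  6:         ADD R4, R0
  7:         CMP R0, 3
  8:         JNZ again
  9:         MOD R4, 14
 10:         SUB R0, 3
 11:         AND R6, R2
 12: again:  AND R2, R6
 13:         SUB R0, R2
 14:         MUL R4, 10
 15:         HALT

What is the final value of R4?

660

R2=35
R6=-4
R4=27
R0=39
R6=(-4)+27=23
R4=27+39=66
CMP R0, 3  (cmp 39,3)
JNZ again: taken
R2=35&23=3
R0=39-3=36
R4=66*10=660
halt.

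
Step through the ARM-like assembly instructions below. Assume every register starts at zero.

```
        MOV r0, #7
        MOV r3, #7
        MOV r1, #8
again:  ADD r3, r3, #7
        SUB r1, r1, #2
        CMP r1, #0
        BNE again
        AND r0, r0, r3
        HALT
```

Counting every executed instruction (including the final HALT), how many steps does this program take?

21

after MOV r0, #7: r0=7
after MOV r3, #7: r3=7
after MOV r1, #8: r1=8
after ADD r3, r3, #7: r3=7+7=14
after SUB r1, r1, #2: r1=8-2=6
CMP r1, #0  (cmp 6,0)
BNE again: taken
after ADD r3, r3, #7: r3=14+7=21
after SUB r1, r1, #2: r1=6-2=4
CMP r1, #0  (cmp 4,0)
BNE again: taken
after ADD r3, r3, #7: r3=21+7=28
after SUB r1, r1, #2: r1=4-2=2
CMP r1, #0  (cmp 2,0)
BNE again: taken
after ADD r3, r3, #7: r3=28+7=35
after SUB r1, r1, #2: r1=2-2=0
CMP r1, #0  (cmp 0,0)
BNE again: not taken
after AND r0, r0, r3: r0=7&35=3
halt.
Total executed instructions: 21.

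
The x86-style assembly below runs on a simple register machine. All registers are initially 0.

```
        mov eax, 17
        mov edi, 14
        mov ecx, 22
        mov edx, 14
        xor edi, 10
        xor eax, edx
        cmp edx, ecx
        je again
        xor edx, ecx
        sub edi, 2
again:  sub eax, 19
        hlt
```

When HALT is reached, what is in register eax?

eax=17
edi=14
ecx=22
edx=14
edi=14^10=4
eax=17^14=31
cmp edx, ecx  (cmp 14,22)
je again: not taken
edx=14^22=24
edi=4-2=2
eax=31-19=12
halt.

12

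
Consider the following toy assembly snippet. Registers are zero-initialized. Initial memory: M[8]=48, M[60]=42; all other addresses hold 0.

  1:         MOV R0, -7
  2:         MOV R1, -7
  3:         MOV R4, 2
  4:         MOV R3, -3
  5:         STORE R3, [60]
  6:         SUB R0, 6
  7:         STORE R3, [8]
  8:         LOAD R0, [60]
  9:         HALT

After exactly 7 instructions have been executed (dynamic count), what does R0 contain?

R0=-7
R1=-7
R4=2
R3=-3
STORE R3, [60] → M[60]=-3
R0=(-7)-6=-13
STORE R3, [8] → M[8]=-3
After step 7: R0 = -13.

-13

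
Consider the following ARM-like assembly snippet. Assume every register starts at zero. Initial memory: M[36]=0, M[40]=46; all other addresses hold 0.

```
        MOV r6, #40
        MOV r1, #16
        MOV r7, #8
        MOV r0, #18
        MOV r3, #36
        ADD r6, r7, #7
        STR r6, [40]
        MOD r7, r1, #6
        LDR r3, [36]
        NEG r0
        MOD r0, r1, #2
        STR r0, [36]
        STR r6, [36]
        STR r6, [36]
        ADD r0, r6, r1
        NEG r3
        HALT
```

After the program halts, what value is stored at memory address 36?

15

r6=40
r1=16
r7=8
r0=18
r3=36
r6=8+7=15
STR r6, [40] → M[40]=15
r7=16%6=4
r3=M[36]=0
r0=-(18)=-18
r0=16%2=0
STR r0, [36] → M[36]=0
STR r6, [36] → M[36]=15
STR r6, [36] → M[36]=15
r0=15+16=31
r3=-(0)=0
halt.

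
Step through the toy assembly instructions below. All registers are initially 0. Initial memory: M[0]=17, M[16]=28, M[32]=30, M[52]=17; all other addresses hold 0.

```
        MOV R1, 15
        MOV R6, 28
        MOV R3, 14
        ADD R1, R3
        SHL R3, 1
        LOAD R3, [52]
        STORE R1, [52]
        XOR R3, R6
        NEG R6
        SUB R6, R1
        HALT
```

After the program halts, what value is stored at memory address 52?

29

after MOV R1, 15: R1=15
after MOV R6, 28: R6=28
after MOV R3, 14: R3=14
after ADD R1, R3: R1=15+14=29
after SHL R3, 1: R3=14<<1=28
after LOAD R3, [52]: R3=M[52]=17
STORE R1, [52] → M[52]=29
after XOR R3, R6: R3=17^28=13
after NEG R6: R6=-(28)=-28
after SUB R6, R1: R6=(-28)-29=-57
halt.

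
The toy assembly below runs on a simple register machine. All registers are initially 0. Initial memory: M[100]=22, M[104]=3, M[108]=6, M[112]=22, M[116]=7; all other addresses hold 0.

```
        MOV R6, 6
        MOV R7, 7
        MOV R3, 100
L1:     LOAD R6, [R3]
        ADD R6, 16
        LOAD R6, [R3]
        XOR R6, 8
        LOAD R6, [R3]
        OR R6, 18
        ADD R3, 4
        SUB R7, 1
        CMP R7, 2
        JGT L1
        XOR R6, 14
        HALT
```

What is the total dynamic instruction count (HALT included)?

55

after MOV R6, 6: R6=6
after MOV R7, 7: R7=7
after MOV R3, 100: R3=100
after LOAD R6, [R3]: R6=M[100]=22
after ADD R6, 16: R6=22+16=38
after LOAD R6, [R3]: R6=M[100]=22
after XOR R6, 8: R6=22^8=30
after LOAD R6, [R3]: R6=M[100]=22
after OR R6, 18: R6=22|18=22
after ADD R3, 4: R3=100+4=104
after SUB R7, 1: R7=7-1=6
CMP R7, 2  (cmp 6,2)
JGT L1: taken
after LOAD R6, [R3]: R6=M[104]=3
after ADD R6, 16: R6=3+16=19
after LOAD R6, [R3]: R6=M[104]=3
after XOR R6, 8: R6=3^8=11
after LOAD R6, [R3]: R6=M[104]=3
after OR R6, 18: R6=3|18=19
after ADD R3, 4: R3=104+4=108
after SUB R7, 1: R7=6-1=5
CMP R7, 2  (cmp 5,2)
JGT L1: taken
after LOAD R6, [R3]: R6=M[108]=6
after ADD R6, 16: R6=6+16=22
after LOAD R6, [R3]: R6=M[108]=6
after XOR R6, 8: R6=6^8=14
after LOAD R6, [R3]: R6=M[108]=6
after OR R6, 18: R6=6|18=22
after ADD R3, 4: R3=108+4=112
after SUB R7, 1: R7=5-1=4
CMP R7, 2  (cmp 4,2)
JGT L1: taken
after LOAD R6, [R3]: R6=M[112]=22
after ADD R6, 16: R6=22+16=38
after LOAD R6, [R3]: R6=M[112]=22
after XOR R6, 8: R6=22^8=30
after LOAD R6, [R3]: R6=M[112]=22
after OR R6, 18: R6=22|18=22
after ADD R3, 4: R3=112+4=116
after SUB R7, 1: R7=4-1=3
CMP R7, 2  (cmp 3,2)
JGT L1: taken
after LOAD R6, [R3]: R6=M[116]=7
after ADD R6, 16: R6=7+16=23
after LOAD R6, [R3]: R6=M[116]=7
after XOR R6, 8: R6=7^8=15
after LOAD R6, [R3]: R6=M[116]=7
after OR R6, 18: R6=7|18=23
after ADD R3, 4: R3=116+4=120
after SUB R7, 1: R7=3-1=2
CMP R7, 2  (cmp 2,2)
JGT L1: not taken
after XOR R6, 14: R6=23^14=25
halt.
Total executed instructions: 55.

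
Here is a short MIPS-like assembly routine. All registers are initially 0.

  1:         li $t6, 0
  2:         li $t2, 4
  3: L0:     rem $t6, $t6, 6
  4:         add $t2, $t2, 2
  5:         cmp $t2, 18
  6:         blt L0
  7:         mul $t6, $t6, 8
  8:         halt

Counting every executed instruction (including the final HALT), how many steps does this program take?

li $t6, 0 → $t6=0
li $t2, 4 → $t2=4
rem $t6, $t6, 6 → $t6=0%6=0
add $t2, $t2, 2 → $t2=4+2=6
cmp $t2, 18  (cmp 6,18)
blt L0: taken
rem $t6, $t6, 6 → $t6=0%6=0
add $t2, $t2, 2 → $t2=6+2=8
cmp $t2, 18  (cmp 8,18)
blt L0: taken
rem $t6, $t6, 6 → $t6=0%6=0
add $t2, $t2, 2 → $t2=8+2=10
cmp $t2, 18  (cmp 10,18)
blt L0: taken
rem $t6, $t6, 6 → $t6=0%6=0
add $t2, $t2, 2 → $t2=10+2=12
cmp $t2, 18  (cmp 12,18)
blt L0: taken
rem $t6, $t6, 6 → $t6=0%6=0
add $t2, $t2, 2 → $t2=12+2=14
cmp $t2, 18  (cmp 14,18)
blt L0: taken
rem $t6, $t6, 6 → $t6=0%6=0
add $t2, $t2, 2 → $t2=14+2=16
cmp $t2, 18  (cmp 16,18)
blt L0: taken
rem $t6, $t6, 6 → $t6=0%6=0
add $t2, $t2, 2 → $t2=16+2=18
cmp $t2, 18  (cmp 18,18)
blt L0: not taken
mul $t6, $t6, 8 → $t6=0*8=0
halt.
Total executed instructions: 32.

32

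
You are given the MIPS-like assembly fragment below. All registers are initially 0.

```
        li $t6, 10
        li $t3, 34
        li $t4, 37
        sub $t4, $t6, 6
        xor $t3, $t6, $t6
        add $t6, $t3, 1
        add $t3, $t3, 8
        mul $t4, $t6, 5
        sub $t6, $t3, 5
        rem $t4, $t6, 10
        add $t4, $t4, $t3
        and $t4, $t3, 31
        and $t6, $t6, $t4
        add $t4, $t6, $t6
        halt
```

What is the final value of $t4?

0

$t6=10
$t3=34
$t4=37
$t4=10-6=4
$t3=10^10=0
$t6=0+1=1
$t3=0+8=8
$t4=1*5=5
$t6=8-5=3
$t4=3%10=3
$t4=3+8=11
$t4=8&31=8
$t6=3&8=0
$t4=0+0=0
halt.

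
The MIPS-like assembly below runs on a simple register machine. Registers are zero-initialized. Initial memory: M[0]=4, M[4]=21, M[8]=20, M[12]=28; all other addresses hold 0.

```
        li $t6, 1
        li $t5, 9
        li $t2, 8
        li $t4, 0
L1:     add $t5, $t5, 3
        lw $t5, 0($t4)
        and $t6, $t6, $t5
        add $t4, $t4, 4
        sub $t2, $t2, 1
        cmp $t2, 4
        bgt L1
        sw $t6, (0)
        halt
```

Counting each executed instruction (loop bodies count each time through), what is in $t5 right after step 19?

24

after li $t6, 1: $t6=1
after li $t5, 9: $t5=9
after li $t2, 8: $t2=8
after li $t4, 0: $t4=0
after add $t5, $t5, 3: $t5=9+3=12
after lw $t5, 0($t4): $t5=M[0]=4
after and $t6, $t6, $t5: $t6=1&4=0
after add $t4, $t4, 4: $t4=0+4=4
after sub $t2, $t2, 1: $t2=8-1=7
cmp $t2, 4  (cmp 7,4)
bgt L1: taken
after add $t5, $t5, 3: $t5=4+3=7
after lw $t5, 0($t4): $t5=M[4]=21
after and $t6, $t6, $t5: $t6=0&21=0
after add $t4, $t4, 4: $t4=4+4=8
after sub $t2, $t2, 1: $t2=7-1=6
cmp $t2, 4  (cmp 6,4)
bgt L1: taken
after add $t5, $t5, 3: $t5=21+3=24
After step 19: $t5 = 24.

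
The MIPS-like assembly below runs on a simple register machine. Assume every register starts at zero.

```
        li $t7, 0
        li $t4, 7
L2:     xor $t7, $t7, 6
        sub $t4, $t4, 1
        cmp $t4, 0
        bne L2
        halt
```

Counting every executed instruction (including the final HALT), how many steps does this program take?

li $t7, 0 → $t7=0
li $t4, 7 → $t4=7
xor $t7, $t7, 6 → $t7=0^6=6
sub $t4, $t4, 1 → $t4=7-1=6
cmp $t4, 0  (cmp 6,0)
bne L2: taken
xor $t7, $t7, 6 → $t7=6^6=0
sub $t4, $t4, 1 → $t4=6-1=5
cmp $t4, 0  (cmp 5,0)
bne L2: taken
xor $t7, $t7, 6 → $t7=0^6=6
sub $t4, $t4, 1 → $t4=5-1=4
cmp $t4, 0  (cmp 4,0)
bne L2: taken
xor $t7, $t7, 6 → $t7=6^6=0
sub $t4, $t4, 1 → $t4=4-1=3
cmp $t4, 0  (cmp 3,0)
bne L2: taken
xor $t7, $t7, 6 → $t7=0^6=6
sub $t4, $t4, 1 → $t4=3-1=2
cmp $t4, 0  (cmp 2,0)
bne L2: taken
xor $t7, $t7, 6 → $t7=6^6=0
sub $t4, $t4, 1 → $t4=2-1=1
cmp $t4, 0  (cmp 1,0)
bne L2: taken
xor $t7, $t7, 6 → $t7=0^6=6
sub $t4, $t4, 1 → $t4=1-1=0
cmp $t4, 0  (cmp 0,0)
bne L2: not taken
halt.
Total executed instructions: 31.

31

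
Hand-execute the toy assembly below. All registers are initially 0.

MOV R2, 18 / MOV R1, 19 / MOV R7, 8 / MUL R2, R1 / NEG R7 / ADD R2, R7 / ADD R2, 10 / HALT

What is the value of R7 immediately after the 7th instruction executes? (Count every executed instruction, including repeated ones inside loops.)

-8

R2=18
R1=19
R7=8
R2=18*19=342
R7=-(8)=-8
R2=342+(-8)=334
R2=334+10=344
After step 7: R7 = -8.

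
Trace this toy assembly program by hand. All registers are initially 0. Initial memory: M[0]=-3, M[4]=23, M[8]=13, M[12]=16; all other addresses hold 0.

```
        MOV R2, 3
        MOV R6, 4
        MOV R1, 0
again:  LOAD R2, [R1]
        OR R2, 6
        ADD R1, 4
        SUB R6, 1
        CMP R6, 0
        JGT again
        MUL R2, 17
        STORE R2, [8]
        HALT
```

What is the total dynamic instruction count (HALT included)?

R2=3
R6=4
R1=0
R2=M[0]=-3
R2=(-3)|6=-1
R1=0+4=4
R6=4-1=3
CMP R6, 0  (cmp 3,0)
JGT again: taken
R2=M[4]=23
R2=23|6=23
R1=4+4=8
R6=3-1=2
CMP R6, 0  (cmp 2,0)
JGT again: taken
R2=M[8]=13
R2=13|6=15
R1=8+4=12
R6=2-1=1
CMP R6, 0  (cmp 1,0)
JGT again: taken
R2=M[12]=16
R2=16|6=22
R1=12+4=16
R6=1-1=0
CMP R6, 0  (cmp 0,0)
JGT again: not taken
R2=22*17=374
STORE R2, [8] → M[8]=374
halt.
Total executed instructions: 30.

30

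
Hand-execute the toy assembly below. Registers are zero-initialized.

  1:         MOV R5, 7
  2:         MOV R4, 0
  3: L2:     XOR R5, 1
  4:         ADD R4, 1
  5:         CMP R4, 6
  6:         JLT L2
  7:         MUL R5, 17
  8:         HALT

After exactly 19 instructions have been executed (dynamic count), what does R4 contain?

after MOV R5, 7: R5=7
after MOV R4, 0: R4=0
after XOR R5, 1: R5=7^1=6
after ADD R4, 1: R4=0+1=1
CMP R4, 6  (cmp 1,6)
JLT L2: taken
after XOR R5, 1: R5=6^1=7
after ADD R4, 1: R4=1+1=2
CMP R4, 6  (cmp 2,6)
JLT L2: taken
after XOR R5, 1: R5=7^1=6
after ADD R4, 1: R4=2+1=3
CMP R4, 6  (cmp 3,6)
JLT L2: taken
after XOR R5, 1: R5=6^1=7
after ADD R4, 1: R4=3+1=4
CMP R4, 6  (cmp 4,6)
JLT L2: taken
after XOR R5, 1: R5=7^1=6
After step 19: R4 = 4.

4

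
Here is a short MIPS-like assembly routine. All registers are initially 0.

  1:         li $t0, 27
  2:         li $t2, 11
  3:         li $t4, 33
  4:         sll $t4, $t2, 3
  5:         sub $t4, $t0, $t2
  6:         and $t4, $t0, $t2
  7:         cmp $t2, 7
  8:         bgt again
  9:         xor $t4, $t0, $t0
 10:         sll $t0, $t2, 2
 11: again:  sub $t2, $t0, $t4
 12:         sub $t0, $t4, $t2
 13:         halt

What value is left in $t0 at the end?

-5

$t0=27
$t2=11
$t4=33
$t4=11<<3=88
$t4=27-11=16
$t4=27&11=11
cmp $t2, 7  (cmp 11,7)
bgt again: taken
$t2=27-11=16
$t0=11-16=-5
halt.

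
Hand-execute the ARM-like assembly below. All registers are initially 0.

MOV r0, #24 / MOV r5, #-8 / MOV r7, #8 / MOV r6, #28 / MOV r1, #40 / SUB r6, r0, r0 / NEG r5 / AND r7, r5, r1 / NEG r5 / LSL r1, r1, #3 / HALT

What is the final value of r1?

r0=24
r5=-8
r7=8
r6=28
r1=40
r6=24-24=0
r5=-(-8)=8
r7=8&40=8
r5=-(8)=-8
r1=40<<3=320
halt.

320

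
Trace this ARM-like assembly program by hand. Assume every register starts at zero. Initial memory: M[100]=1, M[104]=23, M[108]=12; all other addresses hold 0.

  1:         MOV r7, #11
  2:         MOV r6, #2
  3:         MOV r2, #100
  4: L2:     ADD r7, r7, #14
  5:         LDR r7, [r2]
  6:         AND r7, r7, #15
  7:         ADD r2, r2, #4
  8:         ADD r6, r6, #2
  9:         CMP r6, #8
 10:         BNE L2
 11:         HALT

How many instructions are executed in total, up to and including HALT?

after MOV r7, #11: r7=11
after MOV r6, #2: r6=2
after MOV r2, #100: r2=100
after ADD r7, r7, #14: r7=11+14=25
after LDR r7, [r2]: r7=M[100]=1
after AND r7, r7, #15: r7=1&15=1
after ADD r2, r2, #4: r2=100+4=104
after ADD r6, r6, #2: r6=2+2=4
CMP r6, #8  (cmp 4,8)
BNE L2: taken
after ADD r7, r7, #14: r7=1+14=15
after LDR r7, [r2]: r7=M[104]=23
after AND r7, r7, #15: r7=23&15=7
after ADD r2, r2, #4: r2=104+4=108
after ADD r6, r6, #2: r6=4+2=6
CMP r6, #8  (cmp 6,8)
BNE L2: taken
after ADD r7, r7, #14: r7=7+14=21
after LDR r7, [r2]: r7=M[108]=12
after AND r7, r7, #15: r7=12&15=12
after ADD r2, r2, #4: r2=108+4=112
after ADD r6, r6, #2: r6=6+2=8
CMP r6, #8  (cmp 8,8)
BNE L2: not taken
halt.
Total executed instructions: 25.

25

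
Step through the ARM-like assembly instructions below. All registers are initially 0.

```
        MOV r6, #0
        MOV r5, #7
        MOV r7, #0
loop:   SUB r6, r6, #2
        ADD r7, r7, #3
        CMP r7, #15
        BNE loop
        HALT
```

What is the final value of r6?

-10

MOV r6, #0 → r6=0
MOV r5, #7 → r5=7
MOV r7, #0 → r7=0
SUB r6, r6, #2 → r6=0-2=-2
ADD r7, r7, #3 → r7=0+3=3
CMP r7, #15  (cmp 3,15)
BNE loop: taken
SUB r6, r6, #2 → r6=(-2)-2=-4
ADD r7, r7, #3 → r7=3+3=6
CMP r7, #15  (cmp 6,15)
BNE loop: taken
SUB r6, r6, #2 → r6=(-4)-2=-6
ADD r7, r7, #3 → r7=6+3=9
CMP r7, #15  (cmp 9,15)
BNE loop: taken
SUB r6, r6, #2 → r6=(-6)-2=-8
ADD r7, r7, #3 → r7=9+3=12
CMP r7, #15  (cmp 12,15)
BNE loop: taken
SUB r6, r6, #2 → r6=(-8)-2=-10
ADD r7, r7, #3 → r7=12+3=15
CMP r7, #15  (cmp 15,15)
BNE loop: not taken
halt.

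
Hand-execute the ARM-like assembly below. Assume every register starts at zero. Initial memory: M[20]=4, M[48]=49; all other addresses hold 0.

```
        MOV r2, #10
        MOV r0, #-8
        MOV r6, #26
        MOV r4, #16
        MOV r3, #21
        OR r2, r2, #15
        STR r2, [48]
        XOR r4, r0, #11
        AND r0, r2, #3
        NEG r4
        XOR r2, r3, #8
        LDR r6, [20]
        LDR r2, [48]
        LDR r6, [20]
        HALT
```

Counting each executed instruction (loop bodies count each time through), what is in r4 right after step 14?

13

after MOV r2, #10: r2=10
after MOV r0, #-8: r0=-8
after MOV r6, #26: r6=26
after MOV r4, #16: r4=16
after MOV r3, #21: r3=21
after OR r2, r2, #15: r2=10|15=15
STR r2, [48] → M[48]=15
after XOR r4, r0, #11: r4=(-8)^11=-13
after AND r0, r2, #3: r0=15&3=3
after NEG r4: r4=-(-13)=13
after XOR r2, r3, #8: r2=21^8=29
after LDR r6, [20]: r6=M[20]=4
after LDR r2, [48]: r2=M[48]=15
after LDR r6, [20]: r6=M[20]=4
After step 14: r4 = 13.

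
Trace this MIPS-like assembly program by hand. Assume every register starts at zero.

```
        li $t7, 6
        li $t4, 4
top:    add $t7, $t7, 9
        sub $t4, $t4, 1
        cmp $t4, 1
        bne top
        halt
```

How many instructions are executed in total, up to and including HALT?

15

after li $t7, 6: $t7=6
after li $t4, 4: $t4=4
after add $t7, $t7, 9: $t7=6+9=15
after sub $t4, $t4, 1: $t4=4-1=3
cmp $t4, 1  (cmp 3,1)
bne top: taken
after add $t7, $t7, 9: $t7=15+9=24
after sub $t4, $t4, 1: $t4=3-1=2
cmp $t4, 1  (cmp 2,1)
bne top: taken
after add $t7, $t7, 9: $t7=24+9=33
after sub $t4, $t4, 1: $t4=2-1=1
cmp $t4, 1  (cmp 1,1)
bne top: not taken
halt.
Total executed instructions: 15.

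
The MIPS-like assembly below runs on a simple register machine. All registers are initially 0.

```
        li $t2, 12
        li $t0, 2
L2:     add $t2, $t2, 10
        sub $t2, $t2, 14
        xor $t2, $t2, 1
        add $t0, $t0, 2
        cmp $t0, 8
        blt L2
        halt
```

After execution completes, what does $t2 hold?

1

$t2=12
$t0=2
$t2=12+10=22
$t2=22-14=8
$t2=8^1=9
$t0=2+2=4
cmp $t0, 8  (cmp 4,8)
blt L2: taken
$t2=9+10=19
$t2=19-14=5
$t2=5^1=4
$t0=4+2=6
cmp $t0, 8  (cmp 6,8)
blt L2: taken
$t2=4+10=14
$t2=14-14=0
$t2=0^1=1
$t0=6+2=8
cmp $t0, 8  (cmp 8,8)
blt L2: not taken
halt.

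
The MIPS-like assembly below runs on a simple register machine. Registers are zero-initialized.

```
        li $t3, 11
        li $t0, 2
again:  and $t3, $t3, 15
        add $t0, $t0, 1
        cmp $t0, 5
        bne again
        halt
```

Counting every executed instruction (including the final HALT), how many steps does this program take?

15

after li $t3, 11: $t3=11
after li $t0, 2: $t0=2
after and $t3, $t3, 15: $t3=11&15=11
after add $t0, $t0, 1: $t0=2+1=3
cmp $t0, 5  (cmp 3,5)
bne again: taken
after and $t3, $t3, 15: $t3=11&15=11
after add $t0, $t0, 1: $t0=3+1=4
cmp $t0, 5  (cmp 4,5)
bne again: taken
after and $t3, $t3, 15: $t3=11&15=11
after add $t0, $t0, 1: $t0=4+1=5
cmp $t0, 5  (cmp 5,5)
bne again: not taken
halt.
Total executed instructions: 15.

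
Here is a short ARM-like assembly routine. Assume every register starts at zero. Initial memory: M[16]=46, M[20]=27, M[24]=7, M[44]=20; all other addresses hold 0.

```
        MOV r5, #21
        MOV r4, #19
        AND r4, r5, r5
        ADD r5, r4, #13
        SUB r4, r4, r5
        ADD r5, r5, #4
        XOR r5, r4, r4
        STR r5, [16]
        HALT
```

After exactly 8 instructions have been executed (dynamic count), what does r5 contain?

after MOV r5, #21: r5=21
after MOV r4, #19: r4=19
after AND r4, r5, r5: r4=21&21=21
after ADD r5, r4, #13: r5=21+13=34
after SUB r4, r4, r5: r4=21-34=-13
after ADD r5, r5, #4: r5=34+4=38
after XOR r5, r4, r4: r5=(-13)^(-13)=0
STR r5, [16] → M[16]=0
After step 8: r5 = 0.

0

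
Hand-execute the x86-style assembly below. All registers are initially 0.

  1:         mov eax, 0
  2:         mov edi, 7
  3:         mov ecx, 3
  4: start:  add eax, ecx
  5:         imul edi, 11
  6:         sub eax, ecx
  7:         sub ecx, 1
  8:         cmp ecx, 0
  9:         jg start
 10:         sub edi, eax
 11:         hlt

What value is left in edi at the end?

eax=0
edi=7
ecx=3
eax=0+3=3
edi=7*11=77
eax=3-3=0
ecx=3-1=2
cmp ecx, 0  (cmp 2,0)
jg start: taken
eax=0+2=2
edi=77*11=847
eax=2-2=0
ecx=2-1=1
cmp ecx, 0  (cmp 1,0)
jg start: taken
eax=0+1=1
edi=847*11=9317
eax=1-1=0
ecx=1-1=0
cmp ecx, 0  (cmp 0,0)
jg start: not taken
edi=9317-0=9317
halt.

9317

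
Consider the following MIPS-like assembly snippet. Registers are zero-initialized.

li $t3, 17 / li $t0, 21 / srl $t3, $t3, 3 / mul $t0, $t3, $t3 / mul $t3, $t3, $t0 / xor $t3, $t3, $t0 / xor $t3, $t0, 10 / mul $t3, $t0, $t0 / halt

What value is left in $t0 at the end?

4

li $t3, 17 → $t3=17
li $t0, 21 → $t0=21
srl $t3, $t3, 3 → $t3=17>>3=2
mul $t0, $t3, $t3 → $t0=2*2=4
mul $t3, $t3, $t0 → $t3=2*4=8
xor $t3, $t3, $t0 → $t3=8^4=12
xor $t3, $t0, 10 → $t3=4^10=14
mul $t3, $t0, $t0 → $t3=4*4=16
halt.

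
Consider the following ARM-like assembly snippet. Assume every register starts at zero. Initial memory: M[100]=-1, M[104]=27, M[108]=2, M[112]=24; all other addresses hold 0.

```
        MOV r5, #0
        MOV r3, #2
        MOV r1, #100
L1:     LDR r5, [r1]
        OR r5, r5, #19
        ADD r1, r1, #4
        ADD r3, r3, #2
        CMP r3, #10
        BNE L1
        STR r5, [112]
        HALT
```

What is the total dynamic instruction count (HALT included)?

MOV r5, #0 → r5=0
MOV r3, #2 → r3=2
MOV r1, #100 → r1=100
LDR r5, [r1] → r5=M[100]=-1
OR r5, r5, #19 → r5=(-1)|19=-1
ADD r1, r1, #4 → r1=100+4=104
ADD r3, r3, #2 → r3=2+2=4
CMP r3, #10  (cmp 4,10)
BNE L1: taken
LDR r5, [r1] → r5=M[104]=27
OR r5, r5, #19 → r5=27|19=27
ADD r1, r1, #4 → r1=104+4=108
ADD r3, r3, #2 → r3=4+2=6
CMP r3, #10  (cmp 6,10)
BNE L1: taken
LDR r5, [r1] → r5=M[108]=2
OR r5, r5, #19 → r5=2|19=19
ADD r1, r1, #4 → r1=108+4=112
ADD r3, r3, #2 → r3=6+2=8
CMP r3, #10  (cmp 8,10)
BNE L1: taken
LDR r5, [r1] → r5=M[112]=24
OR r5, r5, #19 → r5=24|19=27
ADD r1, r1, #4 → r1=112+4=116
ADD r3, r3, #2 → r3=8+2=10
CMP r3, #10  (cmp 10,10)
BNE L1: not taken
STR r5, [112] → M[112]=27
halt.
Total executed instructions: 29.

29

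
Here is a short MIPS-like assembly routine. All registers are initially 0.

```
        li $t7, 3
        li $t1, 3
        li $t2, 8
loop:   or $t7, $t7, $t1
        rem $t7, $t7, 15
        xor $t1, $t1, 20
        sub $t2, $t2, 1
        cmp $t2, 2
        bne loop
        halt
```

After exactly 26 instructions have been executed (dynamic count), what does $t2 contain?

after li $t7, 3: $t7=3
after li $t1, 3: $t1=3
after li $t2, 8: $t2=8
after or $t7, $t7, $t1: $t7=3|3=3
after rem $t7, $t7, 15: $t7=3%15=3
after xor $t1, $t1, 20: $t1=3^20=23
after sub $t2, $t2, 1: $t2=8-1=7
cmp $t2, 2  (cmp 7,2)
bne loop: taken
after or $t7, $t7, $t1: $t7=3|23=23
after rem $t7, $t7, 15: $t7=23%15=8
after xor $t1, $t1, 20: $t1=23^20=3
after sub $t2, $t2, 1: $t2=7-1=6
cmp $t2, 2  (cmp 6,2)
bne loop: taken
after or $t7, $t7, $t1: $t7=8|3=11
after rem $t7, $t7, 15: $t7=11%15=11
after xor $t1, $t1, 20: $t1=3^20=23
after sub $t2, $t2, 1: $t2=6-1=5
cmp $t2, 2  (cmp 5,2)
bne loop: taken
after or $t7, $t7, $t1: $t7=11|23=31
after rem $t7, $t7, 15: $t7=31%15=1
after xor $t1, $t1, 20: $t1=23^20=3
after sub $t2, $t2, 1: $t2=5-1=4
cmp $t2, 2  (cmp 4,2)
After step 26: $t2 = 4.

4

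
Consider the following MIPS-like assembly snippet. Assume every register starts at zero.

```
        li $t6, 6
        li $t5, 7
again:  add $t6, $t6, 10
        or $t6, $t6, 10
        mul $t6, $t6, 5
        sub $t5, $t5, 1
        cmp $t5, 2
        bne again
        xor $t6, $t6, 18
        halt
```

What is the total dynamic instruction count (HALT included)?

34

after li $t6, 6: $t6=6
after li $t5, 7: $t5=7
after add $t6, $t6, 10: $t6=6+10=16
after or $t6, $t6, 10: $t6=16|10=26
after mul $t6, $t6, 5: $t6=26*5=130
after sub $t5, $t5, 1: $t5=7-1=6
cmp $t5, 2  (cmp 6,2)
bne again: taken
after add $t6, $t6, 10: $t6=130+10=140
after or $t6, $t6, 10: $t6=140|10=142
after mul $t6, $t6, 5: $t6=142*5=710
after sub $t5, $t5, 1: $t5=6-1=5
cmp $t5, 2  (cmp 5,2)
bne again: taken
after add $t6, $t6, 10: $t6=710+10=720
after or $t6, $t6, 10: $t6=720|10=730
after mul $t6, $t6, 5: $t6=730*5=3650
after sub $t5, $t5, 1: $t5=5-1=4
cmp $t5, 2  (cmp 4,2)
bne again: taken
after add $t6, $t6, 10: $t6=3650+10=3660
after or $t6, $t6, 10: $t6=3660|10=3662
after mul $t6, $t6, 5: $t6=3662*5=18310
after sub $t5, $t5, 1: $t5=4-1=3
cmp $t5, 2  (cmp 3,2)
bne again: taken
after add $t6, $t6, 10: $t6=18310+10=18320
after or $t6, $t6, 10: $t6=18320|10=18330
after mul $t6, $t6, 5: $t6=18330*5=91650
after sub $t5, $t5, 1: $t5=3-1=2
cmp $t5, 2  (cmp 2,2)
bne again: not taken
after xor $t6, $t6, 18: $t6=91650^18=91664
halt.
Total executed instructions: 34.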